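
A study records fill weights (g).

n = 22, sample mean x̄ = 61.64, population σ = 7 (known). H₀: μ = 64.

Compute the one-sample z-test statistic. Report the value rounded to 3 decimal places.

test statistic = -1.581

SE = σ/√n = 7/√22 = 1.4924
z = (x̄−μ₀)/SE = (61.64−64)/1.4924 = -1.5813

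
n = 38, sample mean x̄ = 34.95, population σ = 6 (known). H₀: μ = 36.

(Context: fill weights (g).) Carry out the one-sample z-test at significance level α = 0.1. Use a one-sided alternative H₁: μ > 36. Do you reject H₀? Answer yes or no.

SE = σ/√n = 6/√38 = 0.9733
z = (x̄−μ₀)/SE = (34.95−36)/0.9733 = -1.0788
p-value (one-sided, H₁ greater) = 0.85966
At α=0.1: p ≥ α → fail to reject H₀

reject H₀: no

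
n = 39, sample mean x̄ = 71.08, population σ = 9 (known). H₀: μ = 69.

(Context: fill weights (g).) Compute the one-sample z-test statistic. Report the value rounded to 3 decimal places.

test statistic = 1.443

SE = σ/√n = 9/√39 = 1.4412
z = (x̄−μ₀)/SE = (71.08−69)/1.4412 = 1.4433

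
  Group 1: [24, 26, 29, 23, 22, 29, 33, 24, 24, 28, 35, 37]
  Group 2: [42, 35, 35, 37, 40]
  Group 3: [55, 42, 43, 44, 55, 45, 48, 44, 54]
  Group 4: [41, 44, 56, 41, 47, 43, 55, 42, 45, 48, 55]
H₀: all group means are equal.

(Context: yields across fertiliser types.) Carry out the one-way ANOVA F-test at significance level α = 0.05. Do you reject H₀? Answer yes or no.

reject H₀: yes

Group means [27.83, 37.80, 47.78, 47.00], grand mean 39.730
SSB = Σnᵢ(x̄ᵢ−x̄)² = 2881.275; SSW = ΣΣ(x−x̄ᵢ)² = 880.022
MSB = 2881.275/3 = 960.4250; MSW = 880.022/33 = 26.6673
F = MSB/MSW = 36.0150
df = (3, 33)
p-value (upper-tail) = 0.00000
At α=0.05: p < α → reject H₀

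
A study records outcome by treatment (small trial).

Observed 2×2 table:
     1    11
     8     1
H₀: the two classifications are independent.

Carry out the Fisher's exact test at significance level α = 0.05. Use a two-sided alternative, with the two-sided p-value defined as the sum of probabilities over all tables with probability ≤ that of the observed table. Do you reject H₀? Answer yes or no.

Margins: r₁=12, r₂=9, c₁=9, c₂=12, n=21
p_obs = C(12,1)·C(9,8)/C(21,9); sum pmf over tables with pmf ≤ p_obs
p-value (two-sided) = 0.00037
At α=0.05: p < α → reject H₀

reject H₀: yes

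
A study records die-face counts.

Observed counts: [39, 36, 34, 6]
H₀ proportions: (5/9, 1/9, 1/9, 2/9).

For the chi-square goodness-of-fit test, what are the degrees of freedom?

df = k − 1 = 4 − 1 = 3

degrees of freedom = 3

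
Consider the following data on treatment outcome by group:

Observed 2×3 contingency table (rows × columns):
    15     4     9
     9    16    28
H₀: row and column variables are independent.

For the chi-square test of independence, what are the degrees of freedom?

degrees of freedom = 2

df = (r−1)(c−1) = (2−1)·(3−1) = 2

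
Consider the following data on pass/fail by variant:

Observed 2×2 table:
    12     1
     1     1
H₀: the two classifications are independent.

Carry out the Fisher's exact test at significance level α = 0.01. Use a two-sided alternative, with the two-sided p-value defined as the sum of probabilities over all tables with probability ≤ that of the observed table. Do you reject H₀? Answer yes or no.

reject H₀: no

Margins: r₁=13, r₂=2, c₁=13, c₂=2, n=15
p_obs = C(13,12)·C(2,1)/C(15,13); sum pmf over tables with pmf ≤ p_obs
p-value (two-sided) = 0.25714
At α=0.01: p ≥ α → fail to reject H₀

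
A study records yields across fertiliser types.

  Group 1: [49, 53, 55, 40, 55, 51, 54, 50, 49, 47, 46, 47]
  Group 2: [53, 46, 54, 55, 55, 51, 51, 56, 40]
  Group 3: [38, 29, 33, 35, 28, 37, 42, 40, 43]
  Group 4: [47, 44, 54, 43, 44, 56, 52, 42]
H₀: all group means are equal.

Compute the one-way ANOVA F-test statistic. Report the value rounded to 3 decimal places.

Group means [49.67, 51.22, 36.11, 47.75], grand mean 46.421
SSB = Σnᵢ(x̄ᵢ−x̄)² = 1304.652; SSW = ΣΣ(x−x̄ᵢ)² = 864.611
MSB = 1304.652/3 = 434.8840; MSW = 864.611/34 = 25.4297
F = MSB/MSW = 17.1014
df = (3, 34)

test statistic = 17.101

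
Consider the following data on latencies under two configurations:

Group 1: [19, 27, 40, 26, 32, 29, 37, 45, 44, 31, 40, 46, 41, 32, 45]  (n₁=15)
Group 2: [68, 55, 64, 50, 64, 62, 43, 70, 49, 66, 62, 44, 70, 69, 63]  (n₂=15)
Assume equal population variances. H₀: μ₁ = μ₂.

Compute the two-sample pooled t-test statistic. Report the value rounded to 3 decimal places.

test statistic = -7.555

x̄₁=35.600, s₁=8.270, n₁=15
x̄₂=59.933, s₂=9.339, n₂=15
s_p² = [14·8.270² + 14·9.339²]/28 = 77.8048
SE = √(s_p²·(1/15+1/15)) = 3.2209
t = (35.600−59.933)/3.2209 = -7.5549
df = 28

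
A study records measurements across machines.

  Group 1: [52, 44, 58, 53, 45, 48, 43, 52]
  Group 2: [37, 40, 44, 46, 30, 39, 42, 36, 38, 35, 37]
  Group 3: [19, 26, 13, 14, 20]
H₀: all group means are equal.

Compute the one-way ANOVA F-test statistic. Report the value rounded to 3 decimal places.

Group means [49.38, 38.55, 18.40], grand mean 37.958
SSB = Σnᵢ(x̄ᵢ−x̄)² = 2959.156; SSW = ΣΣ(x−x̄ᵢ)² = 497.802
MSB = 2959.156/2 = 1479.5780; MSW = 497.802/21 = 23.7049
F = MSB/MSW = 62.4166
df = (2, 21)

test statistic = 62.417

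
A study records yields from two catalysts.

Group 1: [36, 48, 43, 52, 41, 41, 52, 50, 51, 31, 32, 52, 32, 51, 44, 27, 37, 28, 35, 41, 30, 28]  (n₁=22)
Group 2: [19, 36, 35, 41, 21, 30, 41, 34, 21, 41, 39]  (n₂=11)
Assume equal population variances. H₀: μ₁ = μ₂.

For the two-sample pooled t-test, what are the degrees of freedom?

degrees of freedom = 31

df = n₁ + n₂ − 2 = 22 + 11 − 2 = 31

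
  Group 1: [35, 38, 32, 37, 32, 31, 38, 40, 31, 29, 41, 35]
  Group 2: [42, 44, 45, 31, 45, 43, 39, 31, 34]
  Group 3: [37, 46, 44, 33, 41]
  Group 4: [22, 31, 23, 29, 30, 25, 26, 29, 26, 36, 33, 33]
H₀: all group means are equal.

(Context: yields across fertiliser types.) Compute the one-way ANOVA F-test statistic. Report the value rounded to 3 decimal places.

test statistic = 11.892

Group means [34.92, 39.33, 40.20, 28.58], grand mean 34.658
SSB = Σnᵢ(x̄ᵢ−x̄)² = 793.919; SSW = ΣΣ(x−x̄ᵢ)² = 756.633
MSB = 793.919/3 = 264.6398; MSW = 756.633/34 = 22.2539
F = MSB/MSW = 11.8918
df = (3, 34)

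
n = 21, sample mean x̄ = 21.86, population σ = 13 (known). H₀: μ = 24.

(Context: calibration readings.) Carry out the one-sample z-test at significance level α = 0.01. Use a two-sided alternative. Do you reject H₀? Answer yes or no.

SE = σ/√n = 13/√21 = 2.8368
z = (x̄−μ₀)/SE = (21.86−24)/2.8368 = -0.7544
p-value (two-sided) = 0.45063
At α=0.01: p ≥ α → fail to reject H₀

reject H₀: no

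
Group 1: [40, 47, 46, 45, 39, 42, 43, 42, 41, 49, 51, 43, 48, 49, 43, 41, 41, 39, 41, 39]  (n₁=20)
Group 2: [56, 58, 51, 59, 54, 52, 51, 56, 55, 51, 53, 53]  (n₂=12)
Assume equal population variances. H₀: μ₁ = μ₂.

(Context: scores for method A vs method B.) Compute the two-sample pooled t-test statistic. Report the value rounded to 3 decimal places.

x̄₁=43.450, s₁=3.706, n₁=20
x̄₂=54.083, s₂=2.746, n₂=12
s_p² = [19·3.706² + 11·2.746²]/30 = 11.4622
SE = √(s_p²·(1/20+1/12)) = 1.2362
t = (43.450−54.083)/1.2362 = -8.6013
df = 30

test statistic = -8.601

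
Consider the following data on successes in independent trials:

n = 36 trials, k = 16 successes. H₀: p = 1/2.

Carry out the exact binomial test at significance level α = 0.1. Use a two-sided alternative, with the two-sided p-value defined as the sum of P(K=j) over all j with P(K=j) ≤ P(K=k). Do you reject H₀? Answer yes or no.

Exact binomial: n=36, k=16, p₀=1/2=0.5000
P(X=j) = C(n,j)·p₀^j·(1−p₀)^(n−j); p = Σ P(X=j) over j with P(X=j) ≤ P(X=16)
p-value (two-sided) = 0.61772
At α=0.1: p ≥ α → fail to reject H₀

reject H₀: no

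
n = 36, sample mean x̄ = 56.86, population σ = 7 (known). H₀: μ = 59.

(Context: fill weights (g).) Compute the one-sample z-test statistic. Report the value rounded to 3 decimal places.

SE = σ/√n = 7/√36 = 1.1667
z = (x̄−μ₀)/SE = (56.86−59)/1.1667 = -1.8343

test statistic = -1.834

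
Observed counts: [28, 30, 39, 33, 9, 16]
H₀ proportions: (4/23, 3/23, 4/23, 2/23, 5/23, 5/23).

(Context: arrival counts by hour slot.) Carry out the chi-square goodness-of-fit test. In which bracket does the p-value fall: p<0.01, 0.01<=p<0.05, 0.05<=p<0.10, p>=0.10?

n = 155; E_i = n·p_i = [26.96, 20.22, 26.96, 13.48, 33.70, 33.70]
χ² = (28−26.96)²/26.96 + (30−20.22)²/20.22 + (39−26.96)²/26.96 + (33−13.48)²/13.48 + (9−33.70)²/33.70 + (16−33.70)²/33.70 = 65.8223
df = 5
p-value (upper-tail) = 0.00000
→ bracket: p<0.01

p-value bracket: p<0.01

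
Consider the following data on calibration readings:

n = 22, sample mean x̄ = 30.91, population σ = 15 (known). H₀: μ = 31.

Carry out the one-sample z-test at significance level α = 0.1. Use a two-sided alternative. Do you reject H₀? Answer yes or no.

SE = σ/√n = 15/√22 = 3.1980
z = (x̄−μ₀)/SE = (30.91−31)/3.1980 = -0.0281
p-value (two-sided) = 0.97755
At α=0.1: p ≥ α → fail to reject H₀

reject H₀: no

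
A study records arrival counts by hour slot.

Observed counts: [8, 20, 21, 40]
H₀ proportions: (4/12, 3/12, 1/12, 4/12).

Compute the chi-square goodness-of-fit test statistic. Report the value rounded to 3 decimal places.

n = 89; E_i = n·p_i = [29.67, 22.25, 7.42, 29.67]
χ² = (8−29.67)²/29.67 + (20−22.25)²/22.25 + (21−7.42)²/7.42 + (40−29.67)²/29.67 = 44.5281
df = 3

test statistic = 44.528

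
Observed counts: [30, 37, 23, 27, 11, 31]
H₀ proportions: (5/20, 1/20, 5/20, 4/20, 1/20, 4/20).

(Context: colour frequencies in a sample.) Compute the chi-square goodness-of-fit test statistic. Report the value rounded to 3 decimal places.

test statistic = 117.516

n = 159; E_i = n·p_i = [39.75, 7.95, 39.75, 31.80, 7.95, 31.80]
χ² = (30−39.75)²/39.75 + (37−7.95)²/7.95 + (23−39.75)²/39.75 + (27−31.80)²/31.80 + (11−7.95)²/7.95 + (31−31.80)²/31.80 = 117.5157
df = 5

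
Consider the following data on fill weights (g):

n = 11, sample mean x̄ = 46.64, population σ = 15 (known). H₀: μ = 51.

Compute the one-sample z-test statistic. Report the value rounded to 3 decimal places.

SE = σ/√n = 15/√11 = 4.5227
z = (x̄−μ₀)/SE = (46.64−51)/4.5227 = -0.9640

test statistic = -0.964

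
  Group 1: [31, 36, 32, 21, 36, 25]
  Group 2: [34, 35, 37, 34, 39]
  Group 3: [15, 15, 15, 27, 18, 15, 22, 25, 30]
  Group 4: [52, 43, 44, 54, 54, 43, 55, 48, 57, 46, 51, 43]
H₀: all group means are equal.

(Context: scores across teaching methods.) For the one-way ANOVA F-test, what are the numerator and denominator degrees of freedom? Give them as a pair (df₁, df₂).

degrees of freedom = [3, 28]

k = 4 groups, N = 32 total
df = (k−1, N−k) = (4−1, 32−4) = (3, 28)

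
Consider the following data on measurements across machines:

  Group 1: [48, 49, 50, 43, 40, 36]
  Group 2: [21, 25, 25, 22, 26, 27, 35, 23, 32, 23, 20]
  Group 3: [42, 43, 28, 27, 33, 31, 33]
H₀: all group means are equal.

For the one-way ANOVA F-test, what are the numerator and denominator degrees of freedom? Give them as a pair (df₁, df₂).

k = 3 groups, N = 24 total
df = (k−1, N−k) = (3−1, 24−3) = (2, 21)

degrees of freedom = [2, 21]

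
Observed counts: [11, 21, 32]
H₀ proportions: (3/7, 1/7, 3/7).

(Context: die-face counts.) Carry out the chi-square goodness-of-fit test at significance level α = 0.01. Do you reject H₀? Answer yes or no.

n = 64; E_i = n·p_i = [27.43, 9.14, 27.43]
χ² = (11−27.43)²/27.43 + (21−9.14)²/9.14 + (32−27.43)²/27.43 = 25.9792
df = 2
p-value (upper-tail) = 0.00000
At α=0.01: p < α → reject H₀

reject H₀: yes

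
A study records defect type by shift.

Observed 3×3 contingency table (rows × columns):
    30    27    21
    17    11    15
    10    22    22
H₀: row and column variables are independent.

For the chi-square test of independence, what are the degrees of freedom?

degrees of freedom = 4

df = (r−1)(c−1) = (3−1)·(3−1) = 4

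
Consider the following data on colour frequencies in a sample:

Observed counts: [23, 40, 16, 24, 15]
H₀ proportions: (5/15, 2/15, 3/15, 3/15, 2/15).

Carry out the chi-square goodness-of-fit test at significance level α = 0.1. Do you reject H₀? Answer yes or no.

n = 118; E_i = n·p_i = [39.33, 15.73, 23.60, 23.60, 15.73]
χ² = (23−39.33)²/39.33 + (40−15.73)²/15.73 + (16−23.60)²/23.60 + (24−23.60)²/23.60 + (15−15.73)²/15.73 = 46.6992
df = 4
p-value (upper-tail) = 0.00000
At α=0.1: p < α → reject H₀

reject H₀: yes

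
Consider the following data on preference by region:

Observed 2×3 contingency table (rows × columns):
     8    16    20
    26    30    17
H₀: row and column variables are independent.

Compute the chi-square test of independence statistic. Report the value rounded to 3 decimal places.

Row totals [44, 73], col totals [34, 46, 37], n=117
χ² = (8−12.79)²/12.79 + (16−17.30)²/17.30 + (20−13.91)²/13.91 + (26−21.21)²/21.21 + (30−28.70)²/28.70 + (17−23.09)²/23.09 = 7.2936
df = 2

test statistic = 7.294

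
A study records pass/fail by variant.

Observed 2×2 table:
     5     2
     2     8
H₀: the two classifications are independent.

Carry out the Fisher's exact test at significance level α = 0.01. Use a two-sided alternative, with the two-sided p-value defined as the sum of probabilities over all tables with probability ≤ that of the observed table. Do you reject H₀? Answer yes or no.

Margins: r₁=7, r₂=10, c₁=7, c₂=10, n=17
p_obs = C(7,5)·C(10,2)/C(17,7); sum pmf over tables with pmf ≤ p_obs
p-value (two-sided) = 0.05841
At α=0.01: p ≥ α → fail to reject H₀

reject H₀: no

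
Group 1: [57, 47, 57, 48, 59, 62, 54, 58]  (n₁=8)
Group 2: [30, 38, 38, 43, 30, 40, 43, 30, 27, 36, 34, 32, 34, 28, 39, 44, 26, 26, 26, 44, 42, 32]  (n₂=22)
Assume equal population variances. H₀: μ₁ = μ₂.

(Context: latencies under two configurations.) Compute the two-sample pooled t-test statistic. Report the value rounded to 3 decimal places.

test statistic = 8.182

x̄₁=55.250, s₁=5.285, n₁=8
x̄₂=34.636, s₂=6.351, n₂=22
s_p² = [7·5.285² + 21·6.351²]/28 = 37.2354
SE = √(s_p²·(1/8+1/22)) = 2.5193
t = (55.250−34.636)/2.5193 = 8.1822
df = 28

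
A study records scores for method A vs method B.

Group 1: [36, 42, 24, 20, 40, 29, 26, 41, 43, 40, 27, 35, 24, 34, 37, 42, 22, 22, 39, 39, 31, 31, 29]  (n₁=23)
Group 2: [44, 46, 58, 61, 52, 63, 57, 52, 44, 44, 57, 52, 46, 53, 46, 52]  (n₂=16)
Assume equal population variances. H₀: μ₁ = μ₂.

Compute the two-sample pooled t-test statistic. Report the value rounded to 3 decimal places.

test statistic = -8.322

x̄₁=32.739, s₁=7.454, n₁=23
x̄₂=51.688, s₂=6.258, n₂=16
s_p² = [22·7.454² + 15·6.258²]/37 = 48.9155
SE = √(s_p²·(1/23+1/16)) = 2.2768
t = (32.739−51.688)/2.2768 = -8.3222
df = 37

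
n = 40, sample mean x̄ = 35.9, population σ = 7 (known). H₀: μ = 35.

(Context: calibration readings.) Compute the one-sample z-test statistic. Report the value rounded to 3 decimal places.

SE = σ/√n = 7/√40 = 1.1068
z = (x̄−μ₀)/SE = (35.9−35)/1.1068 = 0.8132

test statistic = 0.813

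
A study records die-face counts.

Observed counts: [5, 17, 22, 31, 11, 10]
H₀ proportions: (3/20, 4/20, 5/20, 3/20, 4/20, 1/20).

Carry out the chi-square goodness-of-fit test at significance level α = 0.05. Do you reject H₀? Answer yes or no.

n = 96; E_i = n·p_i = [14.40, 19.20, 24.00, 14.40, 19.20, 4.80]
χ² = (5−14.40)²/14.40 + (17−19.20)²/19.20 + (22−24.00)²/24.00 + (31−14.40)²/14.40 + (11−19.20)²/19.20 + (10−4.80)²/4.80 = 34.8264
df = 5
p-value (upper-tail) = 0.00000
At α=0.05: p < α → reject H₀

reject H₀: yes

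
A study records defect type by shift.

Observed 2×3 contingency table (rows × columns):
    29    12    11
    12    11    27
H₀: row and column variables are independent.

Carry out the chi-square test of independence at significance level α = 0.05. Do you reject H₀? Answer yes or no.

Row totals [52, 50], col totals [41, 23, 38], n=102
χ² = (29−20.90)²/20.90 + (12−11.73)²/11.73 + (11−19.37)²/19.37 + (12−20.10)²/20.10 + (11−11.27)²/11.27 + (27−18.63)²/18.63 = 13.7952
df = 2
p-value (upper-tail) = 0.00101
At α=0.05: p < α → reject H₀

reject H₀: yes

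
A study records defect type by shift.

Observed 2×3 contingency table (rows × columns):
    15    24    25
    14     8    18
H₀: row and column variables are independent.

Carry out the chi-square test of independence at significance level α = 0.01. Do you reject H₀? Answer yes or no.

Row totals [64, 40], col totals [29, 32, 43], n=104
χ² = (15−17.85)²/17.85 + (24−19.69)²/19.69 + (25−26.46)²/26.46 + (14−11.15)²/11.15 + (8−12.31)²/12.31 + (18−16.54)²/16.54 = 3.8401
df = 2
p-value (upper-tail) = 0.14660
At α=0.01: p ≥ α → fail to reject H₀

reject H₀: no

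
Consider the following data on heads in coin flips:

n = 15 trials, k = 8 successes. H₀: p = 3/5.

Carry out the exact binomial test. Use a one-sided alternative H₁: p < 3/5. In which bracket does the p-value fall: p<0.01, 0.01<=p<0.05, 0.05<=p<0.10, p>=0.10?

p-value bracket: p>=0.10

Exact binomial: n=15, k=8, p₀=3/5=0.6000
P(X≤8) from Σ C(n,i)·p₀^i·(1−p₀)^(n−i)
p-value (one-sided, H₁ less) = 0.39019
→ bracket: p>=0.10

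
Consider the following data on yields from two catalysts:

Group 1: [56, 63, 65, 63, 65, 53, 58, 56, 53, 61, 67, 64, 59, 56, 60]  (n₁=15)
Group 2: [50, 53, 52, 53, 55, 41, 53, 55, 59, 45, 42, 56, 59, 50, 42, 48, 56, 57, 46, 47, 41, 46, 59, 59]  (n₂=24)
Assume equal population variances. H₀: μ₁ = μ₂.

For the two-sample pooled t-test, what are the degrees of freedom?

degrees of freedom = 37

df = n₁ + n₂ − 2 = 15 + 24 − 2 = 37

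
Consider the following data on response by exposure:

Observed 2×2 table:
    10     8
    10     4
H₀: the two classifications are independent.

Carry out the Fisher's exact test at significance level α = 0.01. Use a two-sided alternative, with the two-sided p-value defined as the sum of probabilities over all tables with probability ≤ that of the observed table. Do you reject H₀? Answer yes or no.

Margins: r₁=18, r₂=14, c₁=20, c₂=12, n=32
p_obs = C(18,10)·C(14,10)/C(32,20); sum pmf over tables with pmf ≤ p_obs
p-value (two-sided) = 0.47093
At α=0.01: p ≥ α → fail to reject H₀

reject H₀: no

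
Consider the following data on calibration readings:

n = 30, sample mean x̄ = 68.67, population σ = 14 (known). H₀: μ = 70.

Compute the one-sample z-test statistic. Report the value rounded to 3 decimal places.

SE = σ/√n = 14/√30 = 2.5560
z = (x̄−μ₀)/SE = (68.67−70)/2.5560 = -0.5203

test statistic = -0.520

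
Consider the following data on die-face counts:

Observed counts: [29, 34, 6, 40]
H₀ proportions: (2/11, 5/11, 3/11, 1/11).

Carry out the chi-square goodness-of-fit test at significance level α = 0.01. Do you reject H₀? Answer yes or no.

reject H₀: yes

n = 109; E_i = n·p_i = [19.82, 49.55, 29.73, 9.91]
χ² = (29−19.82)²/19.82 + (34−49.55)²/49.55 + (6−29.73)²/29.73 + (40−9.91)²/9.91 = 119.4468
df = 3
p-value (upper-tail) = 0.00000
At α=0.01: p < α → reject H₀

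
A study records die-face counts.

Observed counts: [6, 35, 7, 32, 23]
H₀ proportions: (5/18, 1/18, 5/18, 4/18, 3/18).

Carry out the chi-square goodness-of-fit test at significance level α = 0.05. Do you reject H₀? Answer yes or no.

reject H₀: yes

n = 103; E_i = n·p_i = [28.61, 5.72, 28.61, 22.89, 17.17]
χ² = (6−28.61)²/28.61 + (35−5.72)²/5.72 + (7−28.61)²/28.61 + (32−22.89)²/22.89 + (23−17.17)²/17.17 = 189.6019
df = 4
p-value (upper-tail) = 0.00000
At α=0.05: p < α → reject H₀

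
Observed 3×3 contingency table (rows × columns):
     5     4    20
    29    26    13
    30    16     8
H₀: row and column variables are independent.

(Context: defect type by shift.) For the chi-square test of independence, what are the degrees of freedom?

degrees of freedom = 4

df = (r−1)(c−1) = (3−1)·(3−1) = 4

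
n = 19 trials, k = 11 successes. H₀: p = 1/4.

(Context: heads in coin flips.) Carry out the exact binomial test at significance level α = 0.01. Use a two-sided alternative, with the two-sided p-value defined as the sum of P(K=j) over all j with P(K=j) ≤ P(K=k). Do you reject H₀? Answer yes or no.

reject H₀: yes

Exact binomial: n=19, k=11, p₀=1/4=0.2500
P(X=j) = C(n,j)·p₀^j·(1−p₀)^(n−j); p = Σ P(X=j) over j with P(X=j) ≤ P(X=11)
p-value (two-sided) = 0.00229
At α=0.01: p < α → reject H₀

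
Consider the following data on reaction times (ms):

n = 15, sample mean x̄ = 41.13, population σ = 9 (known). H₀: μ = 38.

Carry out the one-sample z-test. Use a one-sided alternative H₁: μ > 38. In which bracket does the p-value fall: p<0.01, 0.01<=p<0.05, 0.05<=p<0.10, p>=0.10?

p-value bracket: 0.05<=p<0.10

SE = σ/√n = 9/√15 = 2.3238
z = (x̄−μ₀)/SE = (41.13−38)/2.3238 = 1.3469
p-value (one-sided, H₁ greater) = 0.08900
→ bracket: 0.05<=p<0.10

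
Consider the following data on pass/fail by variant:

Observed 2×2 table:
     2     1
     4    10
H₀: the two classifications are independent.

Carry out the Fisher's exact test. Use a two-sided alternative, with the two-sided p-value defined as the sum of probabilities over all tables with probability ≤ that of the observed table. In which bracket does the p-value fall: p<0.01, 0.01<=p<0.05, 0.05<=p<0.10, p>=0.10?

Margins: r₁=3, r₂=14, c₁=6, c₂=11, n=17
p_obs = C(3,2)·C(14,4)/C(17,6); sum pmf over tables with pmf ≤ p_obs
p-value (two-sided) = 0.51471
→ bracket: p>=0.10

p-value bracket: p>=0.10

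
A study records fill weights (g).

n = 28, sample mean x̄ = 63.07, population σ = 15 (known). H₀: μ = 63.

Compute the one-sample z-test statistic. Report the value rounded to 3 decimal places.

test statistic = 0.025

SE = σ/√n = 15/√28 = 2.8347
z = (x̄−μ₀)/SE = (63.07−63)/2.8347 = 0.0247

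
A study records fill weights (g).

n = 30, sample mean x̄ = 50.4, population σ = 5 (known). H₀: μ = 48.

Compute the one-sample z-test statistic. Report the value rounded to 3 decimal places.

SE = σ/√n = 5/√30 = 0.9129
z = (x̄−μ₀)/SE = (50.4−48)/0.9129 = 2.6291

test statistic = 2.629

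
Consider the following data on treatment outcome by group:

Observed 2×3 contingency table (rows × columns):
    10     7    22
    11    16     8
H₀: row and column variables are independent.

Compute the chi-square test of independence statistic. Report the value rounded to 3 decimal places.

Row totals [39, 35], col totals [21, 23, 30], n=74
χ² = (10−11.07)²/11.07 + (7−12.12)²/12.12 + (22−15.81)²/15.81 + (11−9.93)²/9.93 + (16−10.88)²/10.88 + (8−14.19)²/14.19 = 9.9154
df = 2

test statistic = 9.915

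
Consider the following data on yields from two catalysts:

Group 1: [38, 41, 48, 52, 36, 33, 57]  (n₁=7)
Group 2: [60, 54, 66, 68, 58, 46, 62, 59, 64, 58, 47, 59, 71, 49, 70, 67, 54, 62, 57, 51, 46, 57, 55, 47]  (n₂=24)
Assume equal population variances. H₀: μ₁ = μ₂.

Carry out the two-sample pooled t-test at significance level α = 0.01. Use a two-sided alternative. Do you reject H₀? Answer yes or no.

x̄₁=43.571, s₁=8.923, n₁=7
x̄₂=57.792, s₂=7.616, n₂=24
s_p² = [6·8.923² + 23·7.616²]/29 = 62.4715
SE = √(s_p²·(1/7+1/24)) = 3.3952
t = (43.571−57.792)/3.3952 = -4.1883
df = 29
p-value (two-sided) = 0.00024
At α=0.01: p < α → reject H₀

reject H₀: yes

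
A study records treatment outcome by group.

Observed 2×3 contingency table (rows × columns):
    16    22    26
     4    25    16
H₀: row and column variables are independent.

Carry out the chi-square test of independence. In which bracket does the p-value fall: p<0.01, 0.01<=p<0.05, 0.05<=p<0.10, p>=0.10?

Row totals [64, 45], col totals [20, 47, 42], n=109
χ² = (16−11.74)²/11.74 + (22−27.60)²/27.60 + (26−24.66)²/24.66 + (4−8.26)²/8.26 + (25−19.40)²/19.40 + (16−17.34)²/17.34 = 6.6630
df = 2
p-value (upper-tail) = 0.03574
→ bracket: 0.01<=p<0.05

p-value bracket: 0.01<=p<0.05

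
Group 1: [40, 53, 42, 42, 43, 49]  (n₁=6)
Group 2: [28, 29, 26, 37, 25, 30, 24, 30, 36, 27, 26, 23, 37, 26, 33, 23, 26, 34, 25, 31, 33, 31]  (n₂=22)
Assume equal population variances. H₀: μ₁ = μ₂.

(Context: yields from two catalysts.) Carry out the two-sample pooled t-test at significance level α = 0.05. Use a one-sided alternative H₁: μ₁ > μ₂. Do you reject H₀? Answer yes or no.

reject H₀: yes

x̄₁=44.833, s₁=5.037, n₁=6
x̄₂=29.091, s₂=4.439, n₂=22
s_p² = [5·5.037² + 21·4.439²]/26 = 20.7943
SE = √(s_p²·(1/6+1/22)) = 2.1002
t = (44.833−29.091)/2.1002 = 7.4956
df = 26
p-value (one-sided, H₁ greater) = 0.00000
At α=0.05: p < α → reject H₀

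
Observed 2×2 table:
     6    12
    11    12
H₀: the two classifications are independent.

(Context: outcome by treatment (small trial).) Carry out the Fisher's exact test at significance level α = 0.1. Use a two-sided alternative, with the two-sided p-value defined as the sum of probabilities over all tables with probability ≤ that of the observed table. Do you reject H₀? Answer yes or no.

reject H₀: no

Margins: r₁=18, r₂=23, c₁=17, c₂=24, n=41
p_obs = C(18,6)·C(23,11)/C(41,17); sum pmf over tables with pmf ≤ p_obs
p-value (two-sided) = 0.52391
At α=0.1: p ≥ α → fail to reject H₀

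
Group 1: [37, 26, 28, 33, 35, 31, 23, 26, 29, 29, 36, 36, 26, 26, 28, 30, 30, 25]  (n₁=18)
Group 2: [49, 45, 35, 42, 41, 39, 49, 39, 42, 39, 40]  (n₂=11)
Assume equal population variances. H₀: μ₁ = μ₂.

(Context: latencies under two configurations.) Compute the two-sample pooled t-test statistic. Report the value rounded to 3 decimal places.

test statistic = -7.456

x̄₁=29.667, s₁=4.215, n₁=18
x̄₂=41.818, s₂=4.332, n₂=11
s_p² = [17·4.215² + 10·4.332²]/27 = 18.1347
SE = √(s_p²·(1/18+1/11)) = 1.6298
t = (29.667−41.818)/1.6298 = -7.4561
df = 27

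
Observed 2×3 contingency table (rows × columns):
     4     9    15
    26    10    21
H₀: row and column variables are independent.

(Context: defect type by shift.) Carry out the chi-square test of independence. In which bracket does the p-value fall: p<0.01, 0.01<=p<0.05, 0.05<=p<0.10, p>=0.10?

p-value bracket: 0.01<=p<0.05

Row totals [28, 57], col totals [30, 19, 36], n=85
χ² = (4−9.88)²/9.88 + (9−6.26)²/6.26 + (15−11.86)²/11.86 + (26−20.12)²/20.12 + (10−12.74)²/12.74 + (21−24.14)²/24.14 = 8.2524
df = 2
p-value (upper-tail) = 0.01614
→ bracket: 0.01<=p<0.05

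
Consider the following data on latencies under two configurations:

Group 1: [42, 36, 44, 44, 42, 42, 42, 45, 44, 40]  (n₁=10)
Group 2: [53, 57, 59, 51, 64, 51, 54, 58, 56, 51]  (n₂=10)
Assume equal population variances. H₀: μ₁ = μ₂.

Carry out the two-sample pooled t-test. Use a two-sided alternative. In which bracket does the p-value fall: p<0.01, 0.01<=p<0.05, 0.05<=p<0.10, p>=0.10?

x̄₁=42.100, s₁=2.601, n₁=10
x̄₂=55.400, s₂=4.248, n₂=10
s_p² = [9·2.601² + 9·4.248²]/18 = 12.4056
SE = √(s_p²·(1/10+1/10)) = 1.5752
t = (42.100−55.400)/1.5752 = -8.4436
df = 18
p-value (two-sided) = 0.00000
→ bracket: p<0.01

p-value bracket: p<0.01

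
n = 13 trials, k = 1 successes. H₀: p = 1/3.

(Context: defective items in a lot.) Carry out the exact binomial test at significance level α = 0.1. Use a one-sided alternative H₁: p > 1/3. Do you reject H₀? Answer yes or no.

reject H₀: no

Exact binomial: n=13, k=1, p₀=1/3=0.3333
P(X≥1) from Σ C(n,i)·p₀^i·(1−p₀)^(n−i)
p-value (one-sided, H₁ greater) = 0.99486
At α=0.1: p ≥ α → fail to reject H₀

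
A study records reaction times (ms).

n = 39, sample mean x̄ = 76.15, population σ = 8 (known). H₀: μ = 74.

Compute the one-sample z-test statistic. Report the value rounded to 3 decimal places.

test statistic = 1.678

SE = σ/√n = 8/√39 = 1.2810
z = (x̄−μ₀)/SE = (76.15−74)/1.2810 = 1.6783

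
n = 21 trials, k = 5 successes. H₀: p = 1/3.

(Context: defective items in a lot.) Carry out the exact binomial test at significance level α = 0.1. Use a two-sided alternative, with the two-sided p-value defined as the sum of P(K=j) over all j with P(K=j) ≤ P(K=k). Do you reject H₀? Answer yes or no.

Exact binomial: n=21, k=5, p₀=1/3=0.3333
P(X=j) = C(n,j)·p₀^j·(1−p₀)^(n−j); p = Σ P(X=j) over j with P(X=j) ≤ P(X=5)
p-value (two-sided) = 0.48852
At α=0.1: p ≥ α → fail to reject H₀

reject H₀: no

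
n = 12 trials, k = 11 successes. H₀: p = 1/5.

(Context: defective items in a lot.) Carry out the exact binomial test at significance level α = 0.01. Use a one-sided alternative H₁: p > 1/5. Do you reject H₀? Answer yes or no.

Exact binomial: n=12, k=11, p₀=1/5=0.2000
P(X≥11) from Σ C(n,i)·p₀^i·(1−p₀)^(n−i)
p-value (one-sided, H₁ greater) = 0.00000
At α=0.01: p < α → reject H₀

reject H₀: yes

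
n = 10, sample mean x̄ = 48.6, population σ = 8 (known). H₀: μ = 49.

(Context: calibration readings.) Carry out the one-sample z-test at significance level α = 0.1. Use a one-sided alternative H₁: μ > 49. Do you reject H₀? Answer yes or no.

reject H₀: no

SE = σ/√n = 8/√10 = 2.5298
z = (x̄−μ₀)/SE = (48.6−49)/2.5298 = -0.1581
p-value (one-sided, H₁ greater) = 0.56282
At α=0.1: p ≥ α → fail to reject H₀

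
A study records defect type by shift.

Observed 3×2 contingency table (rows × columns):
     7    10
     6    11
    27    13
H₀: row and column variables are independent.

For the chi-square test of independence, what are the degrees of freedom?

df = (r−1)(c−1) = (3−1)·(2−1) = 2

degrees of freedom = 2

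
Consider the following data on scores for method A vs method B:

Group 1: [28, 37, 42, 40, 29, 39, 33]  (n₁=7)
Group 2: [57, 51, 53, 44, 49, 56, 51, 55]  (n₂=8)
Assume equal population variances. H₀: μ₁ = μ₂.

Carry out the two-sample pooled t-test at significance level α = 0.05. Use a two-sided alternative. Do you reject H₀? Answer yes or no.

reject H₀: yes

x̄₁=35.429, s₁=5.503, n₁=7
x̄₂=52.000, s₂=4.243, n₂=8
s_p² = [6·5.503² + 7·4.243²]/13 = 23.6703
SE = √(s_p²·(1/7+1/8)) = 2.5180
t = (35.429−52.000)/2.5180 = -6.5812
df = 13
p-value (two-sided) = 0.00002
At α=0.05: p < α → reject H₀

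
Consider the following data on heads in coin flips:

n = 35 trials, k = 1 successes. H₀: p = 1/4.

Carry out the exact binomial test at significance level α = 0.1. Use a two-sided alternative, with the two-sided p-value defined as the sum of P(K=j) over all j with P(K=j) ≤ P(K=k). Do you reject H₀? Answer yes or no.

Exact binomial: n=35, k=1, p₀=1/4=0.2500
P(X=j) = C(n,j)·p₀^j·(1−p₀)^(n−j); p = Σ P(X=j) over j with P(X=j) ≤ P(X=1)
p-value (two-sided) = 0.00074
At α=0.1: p < α → reject H₀

reject H₀: yes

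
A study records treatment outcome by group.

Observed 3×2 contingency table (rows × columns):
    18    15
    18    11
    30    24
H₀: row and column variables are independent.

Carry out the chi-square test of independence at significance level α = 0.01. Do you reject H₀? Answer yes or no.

Row totals [33, 29, 54], col totals [66, 50], n=116
χ² = (18−18.78)²/18.78 + (15−14.22)²/14.22 + (18−16.50)²/16.50 + (11−12.50)²/12.50 + (30−30.72)²/30.72 + (24−23.28)²/23.28 = 0.4303
df = 2
p-value (upper-tail) = 0.80640
At α=0.01: p ≥ α → fail to reject H₀

reject H₀: no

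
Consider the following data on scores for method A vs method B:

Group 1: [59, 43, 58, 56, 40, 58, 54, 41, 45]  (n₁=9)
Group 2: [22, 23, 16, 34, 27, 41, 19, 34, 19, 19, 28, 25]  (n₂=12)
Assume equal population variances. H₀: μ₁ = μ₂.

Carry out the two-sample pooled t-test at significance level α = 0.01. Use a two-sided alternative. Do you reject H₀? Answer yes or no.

reject H₀: yes

x̄₁=50.444, s₁=8.017, n₁=9
x̄₂=25.583, s₂=7.561, n₂=12
s_p² = [8·8.017² + 11·7.561²]/19 = 60.1652
SE = √(s_p²·(1/9+1/12)) = 3.4203
t = (50.444−25.583)/3.4203 = 7.2686
df = 19
p-value (two-sided) = 0.00000
At α=0.01: p < α → reject H₀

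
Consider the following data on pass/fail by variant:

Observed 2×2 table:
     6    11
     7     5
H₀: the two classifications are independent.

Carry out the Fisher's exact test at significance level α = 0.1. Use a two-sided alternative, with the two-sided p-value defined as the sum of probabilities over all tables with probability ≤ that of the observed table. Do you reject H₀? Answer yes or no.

Margins: r₁=17, r₂=12, c₁=13, c₂=16, n=29
p_obs = C(17,6)·C(12,7)/C(29,13); sum pmf over tables with pmf ≤ p_obs
p-value (two-sided) = 0.27418
At α=0.1: p ≥ α → fail to reject H₀

reject H₀: no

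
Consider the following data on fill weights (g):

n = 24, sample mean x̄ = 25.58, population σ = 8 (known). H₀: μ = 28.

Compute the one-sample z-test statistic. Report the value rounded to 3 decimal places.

SE = σ/√n = 8/√24 = 1.6330
z = (x̄−μ₀)/SE = (25.58−28)/1.6330 = -1.4819

test statistic = -1.482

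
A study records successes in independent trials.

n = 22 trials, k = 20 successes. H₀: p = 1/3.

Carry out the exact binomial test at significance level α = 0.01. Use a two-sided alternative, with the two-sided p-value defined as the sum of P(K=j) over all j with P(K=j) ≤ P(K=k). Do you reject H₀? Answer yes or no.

Exact binomial: n=22, k=20, p₀=1/3=0.3333
P(X=j) = C(n,j)·p₀^j·(1−p₀)^(n−j); p = Σ P(X=j) over j with P(X=j) ≤ P(X=20)
p-value (two-sided) = 0.00000
At α=0.01: p < α → reject H₀

reject H₀: yes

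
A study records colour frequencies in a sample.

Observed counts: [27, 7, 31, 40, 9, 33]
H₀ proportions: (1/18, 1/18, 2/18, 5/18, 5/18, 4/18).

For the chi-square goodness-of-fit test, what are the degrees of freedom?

degrees of freedom = 5

df = k − 1 = 6 − 1 = 5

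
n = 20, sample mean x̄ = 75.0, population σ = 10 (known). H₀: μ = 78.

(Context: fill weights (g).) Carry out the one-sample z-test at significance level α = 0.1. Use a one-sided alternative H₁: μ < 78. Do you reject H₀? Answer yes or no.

SE = σ/√n = 10/√20 = 2.2361
z = (x̄−μ₀)/SE = (75.0−78)/2.2361 = -1.3416
p-value (one-sided, H₁ less) = 0.08986
At α=0.1: p < α → reject H₀

reject H₀: yes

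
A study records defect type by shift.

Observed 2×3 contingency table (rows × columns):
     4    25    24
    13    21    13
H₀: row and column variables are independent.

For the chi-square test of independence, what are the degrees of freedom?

degrees of freedom = 2

df = (r−1)(c−1) = (2−1)·(3−1) = 2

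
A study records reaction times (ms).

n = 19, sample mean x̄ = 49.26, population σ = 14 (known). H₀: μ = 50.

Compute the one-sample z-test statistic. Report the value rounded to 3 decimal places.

test statistic = -0.230

SE = σ/√n = 14/√19 = 3.2118
z = (x̄−μ₀)/SE = (49.26−50)/3.2118 = -0.2304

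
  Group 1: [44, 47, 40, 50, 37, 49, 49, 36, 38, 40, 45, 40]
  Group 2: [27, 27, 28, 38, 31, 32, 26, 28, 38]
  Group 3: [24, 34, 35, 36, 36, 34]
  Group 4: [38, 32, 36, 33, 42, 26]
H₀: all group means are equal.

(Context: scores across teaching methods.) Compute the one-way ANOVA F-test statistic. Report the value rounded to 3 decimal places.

test statistic = 12.305

Group means [42.92, 30.56, 33.17, 34.50], grand mean 36.242
SSB = Σnᵢ(x̄ᵢ−x̄)² = 900.588; SSW = ΣΣ(x−x̄ᵢ)² = 707.472
MSB = 900.588/3 = 300.1961; MSW = 707.472/29 = 24.3956
F = MSB/MSW = 12.3053
df = (3, 29)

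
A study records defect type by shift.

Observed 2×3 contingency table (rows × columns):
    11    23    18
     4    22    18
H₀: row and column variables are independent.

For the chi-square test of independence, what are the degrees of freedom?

degrees of freedom = 2

df = (r−1)(c−1) = (2−1)·(3−1) = 2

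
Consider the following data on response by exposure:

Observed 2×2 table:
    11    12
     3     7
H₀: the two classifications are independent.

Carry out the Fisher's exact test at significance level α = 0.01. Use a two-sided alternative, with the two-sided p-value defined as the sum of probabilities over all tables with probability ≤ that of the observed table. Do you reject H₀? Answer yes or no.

reject H₀: no

Margins: r₁=23, r₂=10, c₁=14, c₂=19, n=33
p_obs = C(23,11)·C(10,3)/C(33,14); sum pmf over tables with pmf ≤ p_obs
p-value (two-sided) = 0.45508
At α=0.01: p ≥ α → fail to reject H₀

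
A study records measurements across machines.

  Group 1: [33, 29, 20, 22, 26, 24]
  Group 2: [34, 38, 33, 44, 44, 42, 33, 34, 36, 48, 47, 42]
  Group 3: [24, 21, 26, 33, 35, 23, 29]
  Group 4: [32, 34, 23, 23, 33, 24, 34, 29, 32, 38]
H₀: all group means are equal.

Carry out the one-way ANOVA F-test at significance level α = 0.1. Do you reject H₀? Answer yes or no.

reject H₀: yes

Group means [25.67, 39.58, 27.29, 30.20], grand mean 32.057
SSB = Σnᵢ(x̄ᵢ−x̄)² = 1118.607; SSW = ΣΣ(x−x̄ᵢ)² = 867.279
MSB = 1118.607/3 = 372.8690; MSW = 867.279/31 = 27.9767
F = MSB/MSW = 13.3278
df = (3, 31)
p-value (upper-tail) = 0.00001
At α=0.1: p < α → reject H₀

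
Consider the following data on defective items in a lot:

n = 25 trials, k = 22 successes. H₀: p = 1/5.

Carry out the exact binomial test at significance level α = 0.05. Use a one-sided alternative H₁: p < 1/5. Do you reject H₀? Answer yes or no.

reject H₀: no

Exact binomial: n=25, k=22, p₀=1/5=0.2000
P(X≤22) from Σ C(n,i)·p₀^i·(1−p₀)^(n−i)
p-value (one-sided, H₁ less) = 1.00000
At α=0.05: p ≥ α → fail to reject H₀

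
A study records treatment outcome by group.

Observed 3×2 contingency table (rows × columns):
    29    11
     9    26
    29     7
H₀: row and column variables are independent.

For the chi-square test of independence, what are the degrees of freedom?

degrees of freedom = 2

df = (r−1)(c−1) = (3−1)·(2−1) = 2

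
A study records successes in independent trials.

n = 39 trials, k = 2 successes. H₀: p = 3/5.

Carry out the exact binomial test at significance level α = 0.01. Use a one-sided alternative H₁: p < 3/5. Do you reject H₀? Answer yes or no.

Exact binomial: n=39, k=2, p₀=3/5=0.6000
P(X≤2) from Σ C(n,i)·p₀^i·(1−p₀)^(n−i)
p-value (one-sided, H₁ less) = 0.00000
At α=0.01: p < α → reject H₀

reject H₀: yes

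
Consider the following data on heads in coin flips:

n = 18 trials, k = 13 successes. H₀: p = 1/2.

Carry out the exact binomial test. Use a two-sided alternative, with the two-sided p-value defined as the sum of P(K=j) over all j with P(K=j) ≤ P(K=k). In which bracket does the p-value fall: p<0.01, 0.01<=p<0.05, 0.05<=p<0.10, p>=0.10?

p-value bracket: 0.05<=p<0.10

Exact binomial: n=18, k=13, p₀=1/2=0.5000
P(X=j) = C(n,j)·p₀^j·(1−p₀)^(n−j); p = Σ P(X=j) over j with P(X=j) ≤ P(X=13)
p-value (two-sided) = 0.09625
→ bracket: 0.05<=p<0.10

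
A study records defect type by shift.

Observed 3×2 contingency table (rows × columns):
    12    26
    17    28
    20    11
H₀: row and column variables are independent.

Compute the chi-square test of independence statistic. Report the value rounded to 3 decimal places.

Row totals [38, 45, 31], col totals [49, 65], n=114
χ² = (12−16.33)²/16.33 + (26−21.67)²/21.67 + (17−19.34)²/19.34 + (28−25.66)²/25.66 + (20−13.32)²/13.32 + (11−17.68)²/17.68 = 8.3791
df = 2

test statistic = 8.379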